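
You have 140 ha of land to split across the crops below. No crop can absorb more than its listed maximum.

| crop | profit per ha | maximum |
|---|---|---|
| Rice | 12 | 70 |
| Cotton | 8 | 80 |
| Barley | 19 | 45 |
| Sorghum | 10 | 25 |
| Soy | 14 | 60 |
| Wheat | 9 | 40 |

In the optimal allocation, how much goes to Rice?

Rank by profit per ha: Barley 19 > Soy 14 > Rice 12 > Sorghum 10 > Wheat 9 > Cotton 8.
Barley: +45 to 45 (cap) → 95 left.
Soy: +60 to 60 (cap) → 35 left.
Rice: +35 (room for 70) → 35. Pool exhausted.

35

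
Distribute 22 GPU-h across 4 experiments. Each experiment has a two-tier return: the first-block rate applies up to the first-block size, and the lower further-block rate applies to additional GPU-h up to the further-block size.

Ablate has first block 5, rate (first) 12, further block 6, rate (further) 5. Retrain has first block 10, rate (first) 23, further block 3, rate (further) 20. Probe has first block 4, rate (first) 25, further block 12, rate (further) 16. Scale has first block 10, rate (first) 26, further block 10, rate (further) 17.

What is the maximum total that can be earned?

Rank every tier by rate: Scale/T1 26 > Probe/T1 25 > Retrain/T1 23 > Retrain/T2 20 > Scale/T2 17 > Probe/T2 16 > Ablate/T1 12 > Ablate/T2 5.
Fill Scale T1 block (10 at 26) → 12 left.
Probe/T1 (25): +4 → 8 left.
Retrain T1 at 23: only 8 left, fill 8.
Total = 26×10 + 25×4 + 23×8 = 544.

544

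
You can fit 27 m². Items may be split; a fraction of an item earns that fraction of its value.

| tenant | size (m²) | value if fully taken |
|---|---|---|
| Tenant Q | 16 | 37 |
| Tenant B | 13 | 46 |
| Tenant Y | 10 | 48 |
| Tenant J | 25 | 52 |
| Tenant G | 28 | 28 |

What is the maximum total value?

103.25

Best value per unit of size first: Tenant Y 48/10≈4.8, Tenant B 46/13≈3.54, Tenant Q 37/16≈2.31, Tenant J 52/25≈2.08, Tenant G 28/28≈1.
All 10 m² of Tenant Y fit (value 48) ; 17 remain.
Tenant B: take in full, 13 m² for value 46 ; 4 left.
Only 4 m² remain; take 4/16 of Tenant Q for value 37×4/16 = 9.25.
Total value = 103.25.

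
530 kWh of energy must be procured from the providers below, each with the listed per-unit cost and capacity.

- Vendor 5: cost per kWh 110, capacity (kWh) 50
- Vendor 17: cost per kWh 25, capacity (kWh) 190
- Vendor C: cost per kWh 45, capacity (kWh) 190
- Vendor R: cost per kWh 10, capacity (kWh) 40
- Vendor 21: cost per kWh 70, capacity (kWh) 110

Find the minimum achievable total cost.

21400

Use providers in increasing cost order.
Vendor R at 10: take all 40 kWh ; 490 still needed.
Vendor 17 at 25: take all 190 kWh ; 300 still needed.
Take 190 from Vendor C at 45 ; need 110 more.
Take 110 from Vendor 21 at 70 ; need 0 more.
Vendor 5: unused.
Cost = 40×10 + 190×25 + 190×45 + 110×70 = 21400.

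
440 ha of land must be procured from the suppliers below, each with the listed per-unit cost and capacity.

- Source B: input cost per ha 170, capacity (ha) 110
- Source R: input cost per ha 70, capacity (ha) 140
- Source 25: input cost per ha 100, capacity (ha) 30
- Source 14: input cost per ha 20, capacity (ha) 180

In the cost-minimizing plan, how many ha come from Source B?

90

Use suppliers in increasing cost order.
Source 14 at 20: take all 180 ha ; 260 still needed.
Source R at 70: take all 140 ha ; 120 still needed.
Source 25 at 100: take all 30 ha ; 90 still needed.
Source B (170): take the remaining 90 ; done.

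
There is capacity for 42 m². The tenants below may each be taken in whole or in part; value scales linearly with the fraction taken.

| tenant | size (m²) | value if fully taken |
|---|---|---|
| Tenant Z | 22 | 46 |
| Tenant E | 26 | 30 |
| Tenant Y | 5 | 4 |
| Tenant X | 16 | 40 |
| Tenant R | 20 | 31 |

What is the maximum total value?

Rank by value-to-size ratio: Tenant X 40/16≈2.5, Tenant Z 46/22≈2.09, Tenant R 31/20≈1.55, Tenant E 30/26≈1.15, Tenant Y 4/5≈0.8.
Take all of Tenant X (16 m², value 40) ; 26 m² left.
All 22 m² of Tenant Z fit (value 46) ; 4 remain.
Only 4 m² remain; take 4/20 of Tenant R for value 31×4/20 = 6.2.
Total value = 92.2.

92.2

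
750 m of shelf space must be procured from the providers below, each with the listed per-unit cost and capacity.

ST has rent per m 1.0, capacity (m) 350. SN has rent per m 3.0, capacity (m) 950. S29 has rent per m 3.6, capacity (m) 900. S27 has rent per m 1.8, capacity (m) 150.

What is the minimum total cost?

1370

Fill from the cheapest provider first.
ST (1.0): use full 350 → 400 m to go.
S27 (1.8): use full 150 → 250 m to go.
SN (3.0): take the remaining 250 → done.
S29: unused.
Cost = 350×1.0 + 150×1.8 + 250×3.0 = 1370.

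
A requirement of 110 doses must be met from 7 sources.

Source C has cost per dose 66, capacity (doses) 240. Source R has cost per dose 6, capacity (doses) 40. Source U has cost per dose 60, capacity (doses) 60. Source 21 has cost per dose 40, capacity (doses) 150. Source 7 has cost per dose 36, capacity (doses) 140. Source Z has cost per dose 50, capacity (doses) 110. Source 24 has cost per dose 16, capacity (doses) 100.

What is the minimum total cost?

Cheapest first:
Source R (6): use full 40 ; 70 doses to go.
Take 70 from Source 24 at 16 to finish.
Source 7, Source 21, Source Z, Source U, Source C: unused.
Cost = 40×6 + 70×16 = 1360.

1360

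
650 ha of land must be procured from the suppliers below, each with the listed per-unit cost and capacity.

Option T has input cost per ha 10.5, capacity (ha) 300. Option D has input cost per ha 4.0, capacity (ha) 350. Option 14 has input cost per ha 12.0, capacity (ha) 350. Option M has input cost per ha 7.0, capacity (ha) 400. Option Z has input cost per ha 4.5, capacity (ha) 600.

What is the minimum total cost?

Fill from the cheapest supplier first.
Take 350 from Option D at 4.0 → need 300 more.
Option Z at 4.5: take 300 of its 600 → requirement met.
Option M, Option T, Option 14: unused.
Cost = 350×4.0 + 300×4.5 = 2750.

2750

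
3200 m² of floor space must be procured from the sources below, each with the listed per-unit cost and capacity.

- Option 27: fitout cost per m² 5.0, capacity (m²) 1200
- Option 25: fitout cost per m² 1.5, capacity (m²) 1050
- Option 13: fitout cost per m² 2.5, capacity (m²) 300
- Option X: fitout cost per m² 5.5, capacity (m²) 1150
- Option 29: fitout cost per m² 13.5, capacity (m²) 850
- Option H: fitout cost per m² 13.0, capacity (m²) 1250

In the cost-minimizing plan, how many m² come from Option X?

Cheapest first:
Take 1050 from Option 25 at 1.5 ; need 2150 more.
Option 13 (2.5): use full 300 ; 1850 m² to go.
Option 27 at 5.0: take all 1200 m² ; 650 still needed.
Option X (5.5): take the remaining 650 ; done.
Option H, Option 29: unused.

650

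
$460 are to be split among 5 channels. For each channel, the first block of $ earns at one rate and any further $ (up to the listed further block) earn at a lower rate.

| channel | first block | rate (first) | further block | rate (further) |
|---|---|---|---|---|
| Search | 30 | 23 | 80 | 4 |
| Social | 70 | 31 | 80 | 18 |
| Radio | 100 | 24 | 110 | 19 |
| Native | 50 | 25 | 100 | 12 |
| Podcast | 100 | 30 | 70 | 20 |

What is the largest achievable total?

11670

Treat each block as its own option and order by rate: Social/T1 31 > Podcast/T1 30 > Native/T1 25 > Radio/T1 24 > Search/T1 23 > Podcast/T2 20 > Radio/T2 19 > Social/T2 18 > Native/T2 12 > Search/T2 4.
Social/T1 (31): +70 → 390 left.
Fill Podcast T1 block (100 at 30) → 290 left.
Native/T1 (25): +50 → 240 left.
Radio/T1 (24): +100 → 140 left.
Search/T1 (23): +30 → 110 left.
Podcast/T2 (20): +70 → 40 left.
40 remain; put them into Radio T2 at 19.
Total = 31×70 + 30×100 + 25×50 + 24×100 + 23×30 + 20×70 + 19×40 = 11670.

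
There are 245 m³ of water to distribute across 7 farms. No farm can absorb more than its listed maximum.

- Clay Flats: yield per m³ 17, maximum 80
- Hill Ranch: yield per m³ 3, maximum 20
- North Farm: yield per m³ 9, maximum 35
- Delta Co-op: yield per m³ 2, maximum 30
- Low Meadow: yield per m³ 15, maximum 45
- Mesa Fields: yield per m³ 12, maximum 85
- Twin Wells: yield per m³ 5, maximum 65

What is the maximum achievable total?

Order the farms by yield per m³: Clay Flats 17 > Low Meadow 15 > Mesa Fields 12 > North Farm 9 > Twin Wells 5 > Hill Ranch 3 > Delta Co-op 2.
Give Clay Flats 80 to hit its cap of 80 ; 165 left.
Give Low Meadow 45 to hit its cap of 45 ; 120 left.
Mesa Fields: +85 to 85 (cap) ; 35 left.
North Farm: +35 to 35 (cap) ; 0 left.
Total = 17×80 + 9×35 + 15×45 + 12×85 = 3370.

3370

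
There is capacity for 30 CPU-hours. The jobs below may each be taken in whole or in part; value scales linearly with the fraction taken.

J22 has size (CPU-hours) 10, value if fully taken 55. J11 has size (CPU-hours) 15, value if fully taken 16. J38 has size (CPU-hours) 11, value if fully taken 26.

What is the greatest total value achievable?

90.6

Best value per unit of size first: J22 55/10≈5.5, J38 26/11≈2.36, J11 16/15≈1.07.
All 10 CPU-hours of J22 fit (value 55) ; 20 remain.
J38: take in full, 11 CPU-hours for value 26 ; 9 left.
9 CPU-hours left: a 9/15 share of J11 gives 16×9/15 = 9.6.
Total value = 90.6.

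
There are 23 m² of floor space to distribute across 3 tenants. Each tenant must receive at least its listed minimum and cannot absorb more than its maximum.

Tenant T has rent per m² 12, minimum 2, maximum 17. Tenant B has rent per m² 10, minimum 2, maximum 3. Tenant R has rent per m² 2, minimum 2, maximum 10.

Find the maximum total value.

240

Meeting every minimum uses 2+2+2 = 6 m², leaving 17.
Rank by rent per m²: Tenant T 12 > Tenant B 10 > Tenant R 2.
Tenant T takes 15 more to reach its cap of 17 ; 2 left.
Give Tenant B 1 more to hit its cap of 3 ; 1 left.
Only 1 left; Tenant R takes them to reach 3.
Total = 12×17 + 10×3 + 2×3 = 240.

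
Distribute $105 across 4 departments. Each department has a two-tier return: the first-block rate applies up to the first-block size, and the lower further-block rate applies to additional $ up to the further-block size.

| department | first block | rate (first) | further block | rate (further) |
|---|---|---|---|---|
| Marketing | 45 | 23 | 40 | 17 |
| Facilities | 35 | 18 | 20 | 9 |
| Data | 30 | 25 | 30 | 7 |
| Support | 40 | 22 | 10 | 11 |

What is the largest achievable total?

2445

Rank every tier by rate: Data/T1 25 > Marketing/T1 23 > Support/T1 22 > Facilities/T1 18 > Marketing/T2 17 > Support/T2 11 > Facilities/T2 9 > Data/T2 7.
Fill Data T1 block (30 at 25) ; 75 left.
Fill Marketing T1 block (45 at 23) ; 30 left.
Support T1 at 22: only 30 left, fill 30.
Total = 25×30 + 23×45 + 22×30 = 2445.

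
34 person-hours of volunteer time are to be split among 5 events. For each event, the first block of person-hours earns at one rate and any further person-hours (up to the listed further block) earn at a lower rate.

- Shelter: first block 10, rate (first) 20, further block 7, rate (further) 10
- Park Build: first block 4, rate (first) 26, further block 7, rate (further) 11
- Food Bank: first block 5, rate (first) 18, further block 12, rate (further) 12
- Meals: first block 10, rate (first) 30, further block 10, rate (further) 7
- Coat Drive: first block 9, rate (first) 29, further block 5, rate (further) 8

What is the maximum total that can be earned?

883

Treat each block as its own option and order by rate: Meals/first 30 > Coat Drive/first 29 > Park Build/first 26 > Shelter/first 20 > Food Bank/first 18 > Food Bank/second 12 > Park Build/second 11 > Shelter/second 10 > Coat Drive/second 8 > Meals/second 7.
Meals/first (30): +10 ; 24 left.
Coat Drive/first (29): +9 ; 15 left.
Park Build first at 26: fill all 4 ; 11 left.
Fill Shelter first block (10 at 20) ; 1 left.
Food Bank first at 18: only 1 left, fill 1.
Total = 30×10 + 29×9 + 26×4 + 20×10 + 18×1 = 883.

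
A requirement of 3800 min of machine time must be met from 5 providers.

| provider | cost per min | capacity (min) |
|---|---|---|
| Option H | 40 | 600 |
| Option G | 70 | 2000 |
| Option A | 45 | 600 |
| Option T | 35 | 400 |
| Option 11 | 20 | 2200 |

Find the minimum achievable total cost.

109000

Fill from the cheapest provider first.
Option 11 at 20: take all 2200 min ; 1600 still needed.
Take 400 from Option T at 35 ; need 1200 more.
Option H at 40: take all 600 min ; 600 still needed.
Option A at 45: take all 600 min ; 0 still needed.
Option G: unused.
Cost = 2200×20 + 400×35 + 600×40 + 600×45 = 109000.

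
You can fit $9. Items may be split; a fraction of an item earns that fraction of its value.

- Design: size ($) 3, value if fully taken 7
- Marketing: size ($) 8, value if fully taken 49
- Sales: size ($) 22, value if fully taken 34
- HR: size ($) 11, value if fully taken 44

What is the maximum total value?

Sort by value density: Marketing 49/8≈6.12, HR 44/11≈4, Design 7/3≈2.33, Sales 34/22≈1.55.
All 8 $ of Marketing fit (value 49) → 1 remain.
Only 1 $ remain; take 1/11 of HR for value 44×1/11 = 4.
Total value = 53.

53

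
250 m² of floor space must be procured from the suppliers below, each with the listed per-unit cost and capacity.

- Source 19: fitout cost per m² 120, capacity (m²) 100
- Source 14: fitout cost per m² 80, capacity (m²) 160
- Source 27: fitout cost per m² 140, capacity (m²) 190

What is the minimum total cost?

Cheapest first:
Source 14 (80): use full 160 — 90 m² to go.
Source 19 at 120: take 90 of its 100 — requirement met.
Source 27: unused.
Cost = 160×80 + 90×120 = 23600.

23600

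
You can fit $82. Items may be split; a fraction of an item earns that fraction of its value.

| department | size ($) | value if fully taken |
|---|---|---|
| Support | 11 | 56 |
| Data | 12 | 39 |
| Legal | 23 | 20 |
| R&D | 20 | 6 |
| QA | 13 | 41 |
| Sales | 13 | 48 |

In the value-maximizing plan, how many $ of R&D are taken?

10

Best value per unit of size first: Support 56/11≈5.09, Sales 48/13≈3.69, Data 39/12≈3.25, QA 41/13≈3.15, Legal 20/23≈0.87, R&D 6/20≈0.3.
Support: take in full, 11 $ for value 56 — 71 left.
Take all of Sales (13 $, value 48) — 58 $ left.
Take all of Data (12 $, value 39) — 46 $ left.
All 13 $ of QA fit (value 41) — 33 remain.
Take all of Legal (23 $, value 20) — 10 $ left.
Fill the last 10 $ with part of R&D: 10/20 of it earns 3.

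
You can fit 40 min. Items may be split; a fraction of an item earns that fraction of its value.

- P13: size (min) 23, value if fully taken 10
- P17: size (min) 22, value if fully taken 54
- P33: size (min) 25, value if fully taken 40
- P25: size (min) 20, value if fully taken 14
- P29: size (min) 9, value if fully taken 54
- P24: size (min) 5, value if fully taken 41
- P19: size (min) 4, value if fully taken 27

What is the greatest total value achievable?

Sort by value density: P24 41/5≈8.2, P19 27/4≈6.75, P29 54/9≈6, P17 54/22≈2.45, P33 40/25≈1.6, P25 14/20≈0.7, P13 10/23≈0.435.
All 5 min of P24 fit (value 41) — 35 remain.
All 4 min of P19 fit (value 27) — 31 remain.
All 9 min of P29 fit (value 54) — 22 remain.
All 22 min of P17 fit (value 54) — 0 remain.
Total value = 176.

176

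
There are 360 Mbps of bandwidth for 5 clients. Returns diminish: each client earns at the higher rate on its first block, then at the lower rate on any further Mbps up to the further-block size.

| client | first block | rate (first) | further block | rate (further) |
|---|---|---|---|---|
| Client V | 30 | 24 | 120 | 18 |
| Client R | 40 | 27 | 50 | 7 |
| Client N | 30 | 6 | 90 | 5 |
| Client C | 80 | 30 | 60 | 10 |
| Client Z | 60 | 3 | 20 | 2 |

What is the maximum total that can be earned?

Order all 10 blocks by rate: Client C/tier1 30 > Client R/tier1 27 > Client V/tier1 24 > Client V/tier2 18 > Client C/tier2 10 > Client R/tier2 7 > Client N/tier1 6 > Client N/tier2 5 > Client Z/tier1 3 > Client Z/tier2 2.
Client C tier1 at 30: fill all 80 → 280 left.
Fill Client R tier1 block (40 at 27) → 240 left.
Fill Client V tier1 block (30 at 24) → 210 left.
Client V tier2 at 18: fill all 120 → 90 left.
Client C/tier2 (10): +60 → 30 left.
30 remain; put them into Client R tier2 at 7.
Total = 30×80 + 27×40 + 24×30 + 18×120 + 10×60 + 7×30 = 7170.

7170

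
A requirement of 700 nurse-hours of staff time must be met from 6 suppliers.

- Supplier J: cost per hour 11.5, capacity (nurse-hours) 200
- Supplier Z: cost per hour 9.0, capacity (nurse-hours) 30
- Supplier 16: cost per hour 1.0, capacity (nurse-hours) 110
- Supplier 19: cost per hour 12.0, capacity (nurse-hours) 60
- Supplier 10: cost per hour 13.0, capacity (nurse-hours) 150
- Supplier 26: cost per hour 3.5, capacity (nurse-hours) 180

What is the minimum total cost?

5590

Use suppliers in increasing cost order.
Supplier 16 (1.0): use full 110 — 590 nurse-hours to go.
Supplier 26 at 3.5: take all 180 nurse-hours — 410 still needed.
Supplier Z (9.0): use full 30 — 380 nurse-hours to go.
Take 200 from Supplier J at 11.5 — need 180 more.
Supplier 19 at 12.0: take all 60 nurse-hours — 120 still needed.
Take 120 from Supplier 10 at 13.0 to finish.
Cost = 110×1.0 + 180×3.5 + 30×9.0 + 200×11.5 + 60×12.0 + 120×13.0 = 5590.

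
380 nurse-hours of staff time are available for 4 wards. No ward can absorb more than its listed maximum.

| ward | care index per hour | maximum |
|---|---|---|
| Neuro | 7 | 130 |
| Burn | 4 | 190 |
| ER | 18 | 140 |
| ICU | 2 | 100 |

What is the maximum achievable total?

3870

Highest care index per hour first: ER 18 > Neuro 7 > Burn 4 > ICU 2.
ER takes 140 to reach its cap of 140 — 240 left.
Give Neuro 130 to hit its cap of 130 — 110 left.
Burn has room for 190 but only 110 remain, so it gets 110.
Total = 7×130 + 4×110 + 18×140 = 3870.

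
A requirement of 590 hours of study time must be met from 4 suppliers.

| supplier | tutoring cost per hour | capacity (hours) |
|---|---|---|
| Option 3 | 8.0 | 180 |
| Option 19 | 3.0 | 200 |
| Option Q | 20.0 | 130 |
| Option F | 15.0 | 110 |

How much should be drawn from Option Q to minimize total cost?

100

Use suppliers in increasing cost order.
Take 200 from Option 19 at 3.0 — need 390 more.
Option 3 at 8.0: take all 180 hours — 210 still needed.
Take 110 from Option F at 15.0 — need 100 more.
Option Q (20.0): take the remaining 100 — done.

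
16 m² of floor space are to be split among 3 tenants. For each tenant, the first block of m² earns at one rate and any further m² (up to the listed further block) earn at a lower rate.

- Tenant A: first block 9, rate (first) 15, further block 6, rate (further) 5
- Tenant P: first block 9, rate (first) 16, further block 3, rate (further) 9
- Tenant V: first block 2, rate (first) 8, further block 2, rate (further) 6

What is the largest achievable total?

249

Order all 6 blocks by rate: Tenant P/T1 16 > Tenant A/T1 15 > Tenant P/T2 9 > Tenant V/T1 8 > Tenant V/T2 6 > Tenant A/T2 5.
Tenant P/T1 (16): +9 — 7 left.
Tenant A T1 at 15: only 7 left, fill 7.
Total = 16×9 + 15×7 = 249.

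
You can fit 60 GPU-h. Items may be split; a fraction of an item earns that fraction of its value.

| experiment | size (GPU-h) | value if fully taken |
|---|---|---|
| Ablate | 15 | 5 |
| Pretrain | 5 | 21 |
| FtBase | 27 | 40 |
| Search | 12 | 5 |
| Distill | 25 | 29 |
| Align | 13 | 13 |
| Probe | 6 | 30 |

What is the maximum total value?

Sort by value density: Probe 30/6≈5, Pretrain 21/5≈4.2, FtBase 40/27≈1.48, Distill 29/25≈1.16, Align 13/13≈1, Search 5/12≈0.417, Ablate 5/15≈0.333.
Take all of Probe (6 GPU-h, value 30) ; 54 GPU-h left.
Pretrain: take in full, 5 GPU-h for value 21 ; 49 left.
FtBase: take in full, 27 GPU-h for value 40 ; 22 left.
Fill the last 22 GPU-h with part of Distill: 22/25 of it earns 25.52.
Total value = 116.52.

116.52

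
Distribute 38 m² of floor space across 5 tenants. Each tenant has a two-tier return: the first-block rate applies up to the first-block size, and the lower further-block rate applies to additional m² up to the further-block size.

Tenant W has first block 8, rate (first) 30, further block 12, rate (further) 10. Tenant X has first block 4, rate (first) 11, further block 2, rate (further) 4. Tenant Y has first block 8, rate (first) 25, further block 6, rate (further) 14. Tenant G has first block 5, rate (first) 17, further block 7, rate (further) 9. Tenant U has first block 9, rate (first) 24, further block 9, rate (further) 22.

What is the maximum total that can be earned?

922

Treat each block as its own option and order by rate: Tenant W/first 30 > Tenant Y/first 25 > Tenant U/first 24 > Tenant U/second 22 > Tenant G/first 17 > Tenant Y/second 14 > Tenant X/first 11 > Tenant W/second 10 > Tenant G/second 9 > Tenant X/second 4.
Tenant W first at 30: fill all 8 — 30 left.
Fill Tenant Y first block (8 at 25) — 22 left.
Tenant U/first (24): +9 — 13 left.
Fill Tenant U second block (9 at 22) — 4 left.
4 remain; put them into Tenant G first at 17.
Total = 30×8 + 25×8 + 24×9 + 22×9 + 17×4 = 922.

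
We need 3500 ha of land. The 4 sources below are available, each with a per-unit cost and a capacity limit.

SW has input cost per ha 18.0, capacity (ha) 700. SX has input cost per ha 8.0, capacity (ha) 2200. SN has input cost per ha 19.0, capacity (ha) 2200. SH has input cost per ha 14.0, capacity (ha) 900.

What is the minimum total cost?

37400

Cheapest first:
SX at 8.0: take all 2200 ha ; 1300 still needed.
Take 900 from SH at 14.0 ; need 400 more.
Take 400 from SW at 18.0 to finish.
SN: unused.
Cost = 2200×8.0 + 900×14.0 + 400×18.0 = 37400.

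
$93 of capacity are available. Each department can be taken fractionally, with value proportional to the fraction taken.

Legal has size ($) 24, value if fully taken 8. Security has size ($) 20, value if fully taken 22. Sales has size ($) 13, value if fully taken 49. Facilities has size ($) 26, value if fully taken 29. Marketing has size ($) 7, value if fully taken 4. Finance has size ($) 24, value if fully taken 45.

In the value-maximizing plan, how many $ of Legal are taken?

Sort by value density: Sales 49/13≈3.77, Finance 45/24≈1.88, Facilities 29/26≈1.12, Security 22/20≈1.1, Marketing 4/7≈0.571, Legal 8/24≈0.333.
Take all of Sales (13 $, value 49) ; 80 $ left.
Finance: take in full, 24 $ for value 45 ; 56 left.
All 26 $ of Facilities fit (value 29) ; 30 remain.
Take all of Security (20 $, value 22) ; 10 $ left.
Marketing: take in full, 7 $ for value 4 ; 3 left.
Fill the last 3 $ with part of Legal: 3/24 of it earns 1.

3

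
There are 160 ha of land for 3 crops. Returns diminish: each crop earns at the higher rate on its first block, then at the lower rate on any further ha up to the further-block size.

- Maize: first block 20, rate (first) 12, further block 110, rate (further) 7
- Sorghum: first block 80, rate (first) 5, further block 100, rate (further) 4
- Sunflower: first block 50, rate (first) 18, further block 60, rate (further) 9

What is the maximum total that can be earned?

Treat each block as its own option and order by rate: Sunflower/T1 18 > Maize/T1 12 > Sunflower/T2 9 > Maize/T2 7 > Sorghum/T1 5 > Sorghum/T2 4.
Sunflower T1 at 18: fill all 50 ; 110 left.
Maize/T1 (12): +20 ; 90 left.
Fill Sunflower T2 block (60 at 9) ; 30 left.
Maize/T2: +30 of 110 at 7; pool empty.
Total = 18×50 + 12×20 + 9×60 + 7×30 = 1890.

1890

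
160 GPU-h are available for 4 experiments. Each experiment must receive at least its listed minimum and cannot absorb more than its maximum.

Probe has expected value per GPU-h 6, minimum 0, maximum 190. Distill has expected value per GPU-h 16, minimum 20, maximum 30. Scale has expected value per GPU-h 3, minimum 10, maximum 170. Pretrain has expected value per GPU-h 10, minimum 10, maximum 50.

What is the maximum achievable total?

Meeting every minimum uses 0+20+10+10 = 40 GPU-h, leaving 120.
Order the experiments by expected value per GPU-h: Distill 16 > Pretrain 10 > Probe 6 > Scale 3.
Distill takes 10 more to reach its cap of 30 → 110 left.
Pretrain takes 40 more to reach its cap of 50 → 70 left.
Only 70 left; Probe takes them to reach 70.
Total = 6×70 + 16×30 + 3×10 + 10×50 = 1430.

1430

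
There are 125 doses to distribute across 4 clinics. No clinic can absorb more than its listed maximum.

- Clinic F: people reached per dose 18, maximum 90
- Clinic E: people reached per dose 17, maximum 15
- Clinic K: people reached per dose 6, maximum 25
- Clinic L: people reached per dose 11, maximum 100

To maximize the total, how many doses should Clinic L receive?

Highest people reached per dose first: Clinic F 18 > Clinic E 17 > Clinic L 11 > Clinic K 6.
Give Clinic F 90 to hit its cap of 90 → 35 left.
Give Clinic E 15 to hit its cap of 15 → 20 left.
Clinic L has room for 100 but only 20 remain, so it gets 20.

20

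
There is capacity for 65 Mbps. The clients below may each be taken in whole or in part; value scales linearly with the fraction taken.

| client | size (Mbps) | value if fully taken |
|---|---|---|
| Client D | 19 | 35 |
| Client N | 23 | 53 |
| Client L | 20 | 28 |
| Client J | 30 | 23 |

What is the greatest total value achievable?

Sort by value density: Client N 53/23≈2.3, Client D 35/19≈1.84, Client L 28/20≈1.4, Client J 23/30≈0.767.
Client N: take in full, 23 Mbps for value 53 ; 42 left.
All 19 Mbps of Client D fit (value 35) ; 23 remain.
Client L: take in full, 20 Mbps for value 28 ; 3 left.
Only 3 Mbps remain; take 3/30 of Client J for value 23×3/30 = 2.3.
Total value = 118.3.

118.3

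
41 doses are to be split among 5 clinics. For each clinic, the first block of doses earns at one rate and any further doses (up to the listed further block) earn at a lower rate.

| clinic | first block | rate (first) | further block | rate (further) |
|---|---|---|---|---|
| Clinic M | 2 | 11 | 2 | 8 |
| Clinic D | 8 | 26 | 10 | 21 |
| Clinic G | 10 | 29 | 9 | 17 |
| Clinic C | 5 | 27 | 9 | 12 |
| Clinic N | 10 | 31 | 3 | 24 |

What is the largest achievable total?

Order all 10 blocks by rate: Clinic N/first 31 > Clinic G/first 29 > Clinic C/first 27 > Clinic D/first 26 > Clinic N/second 24 > Clinic D/second 21 > Clinic G/second 17 > Clinic C/second 12 > Clinic M/first 11 > Clinic M/second 8.
Clinic N/first (31): +10 ; 31 left.
Fill Clinic G first block (10 at 29) ; 21 left.
Clinic C/first (27): +5 ; 16 left.
Clinic D first at 26: fill all 8 ; 8 left.
Fill Clinic N second block (3 at 24) ; 5 left.
5 remain; put them into Clinic D second at 21.
Total = 31×10 + 29×10 + 27×5 + 26×8 + 24×3 + 21×5 = 1120.

1120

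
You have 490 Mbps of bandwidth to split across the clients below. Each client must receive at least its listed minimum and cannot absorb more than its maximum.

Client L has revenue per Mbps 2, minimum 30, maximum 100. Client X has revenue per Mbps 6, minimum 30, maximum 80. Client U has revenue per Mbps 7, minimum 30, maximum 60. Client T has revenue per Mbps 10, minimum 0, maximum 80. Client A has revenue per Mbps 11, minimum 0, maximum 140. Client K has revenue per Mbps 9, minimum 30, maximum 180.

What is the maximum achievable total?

Meeting every minimum uses 30+30+30+0+0+30 = 120 Mbps, leaving 370.
Highest revenue per Mbps first: Client A 11 > Client T 10 > Client K 9 > Client U 7 > Client X 6 > Client L 2.
Client A: +140 to 140 (cap) — 230 left.
Give Client T 80 more to hit its cap of 80 — 150 left.
Client K takes 150 more to reach its cap of 180 — 0 left.
Total = 2×30 + 6×30 + 7×30 + 10×80 + 11×140 + 9×180 = 4410.

4410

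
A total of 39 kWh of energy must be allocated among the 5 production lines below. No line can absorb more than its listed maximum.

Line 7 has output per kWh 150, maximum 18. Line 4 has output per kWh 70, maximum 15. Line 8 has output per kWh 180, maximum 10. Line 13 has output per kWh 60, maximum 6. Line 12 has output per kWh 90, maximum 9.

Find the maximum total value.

Highest output per kWh first: Line 8 180 > Line 7 150 > Line 12 90 > Line 4 70 > Line 13 60.
Give Line 8 10 to hit its cap of 10 ; 29 left.
Give Line 7 18 to hit its cap of 18 ; 11 left.
Line 12 takes 9 to reach its cap of 9 ; 2 left.
Line 4 has room for 15 but only 2 remain, so it gets 2.
Total = 150×18 + 70×2 + 180×10 + 90×9 = 5450.

5450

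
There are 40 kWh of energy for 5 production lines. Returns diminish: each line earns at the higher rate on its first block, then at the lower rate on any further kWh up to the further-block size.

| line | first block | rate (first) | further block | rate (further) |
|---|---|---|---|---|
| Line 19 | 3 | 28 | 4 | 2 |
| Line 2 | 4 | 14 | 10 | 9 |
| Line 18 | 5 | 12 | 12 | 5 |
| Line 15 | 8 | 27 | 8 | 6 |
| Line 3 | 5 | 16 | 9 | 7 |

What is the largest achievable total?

Treat each block as its own option and order by rate: Line 19/tier1 28 > Line 15/tier1 27 > Line 3/tier1 16 > Line 2/tier1 14 > Line 18/tier1 12 > Line 2/tier2 9 > Line 3/tier2 7 > Line 15/tier2 6 > Line 18/tier2 5 > Line 19/tier2 2.
Line 19/tier1 (28): +3 — 37 left.
Line 15/tier1 (27): +8 — 29 left.
Fill Line 3 tier1 block (5 at 16) — 24 left.
Line 2 tier1 at 14: fill all 4 — 20 left.
Fill Line 18 tier1 block (5 at 12) — 15 left.
Line 2 tier2 at 9: fill all 10 — 5 left.
Line 3/tier2: +5 of 9 at 7; pool empty.
Total = 28×3 + 27×8 + 16×5 + 14×4 + 12×5 + 9×10 + 7×5 = 621.

621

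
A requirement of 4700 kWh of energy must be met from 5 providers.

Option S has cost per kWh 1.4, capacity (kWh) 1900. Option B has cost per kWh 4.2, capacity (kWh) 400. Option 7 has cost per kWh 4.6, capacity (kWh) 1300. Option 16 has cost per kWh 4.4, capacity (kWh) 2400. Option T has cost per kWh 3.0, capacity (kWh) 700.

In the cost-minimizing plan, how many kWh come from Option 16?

Use providers in increasing cost order.
Take 1900 from Option S at 1.4 ; need 2800 more.
Take 700 from Option T at 3.0 ; need 2100 more.
Take 400 from Option B at 4.2 ; need 1700 more.
Option 16 at 4.4: take 1700 of its 2400 ; requirement met.
Option 7: unused.

1700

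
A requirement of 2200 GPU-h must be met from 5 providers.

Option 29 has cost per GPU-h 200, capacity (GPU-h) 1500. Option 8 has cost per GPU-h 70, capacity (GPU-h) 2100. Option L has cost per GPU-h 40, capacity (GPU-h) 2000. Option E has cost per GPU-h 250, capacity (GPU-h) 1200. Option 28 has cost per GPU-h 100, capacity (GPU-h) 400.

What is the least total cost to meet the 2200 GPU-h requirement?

94000

Fill from the cheapest provider first.
Option L (40): use full 2000 → 200 GPU-h to go.
Option 8 at 70: take 200 of its 2100 → requirement met.
Option 28, Option 29, Option E: unused.
Cost = 2000×40 + 200×70 = 94000.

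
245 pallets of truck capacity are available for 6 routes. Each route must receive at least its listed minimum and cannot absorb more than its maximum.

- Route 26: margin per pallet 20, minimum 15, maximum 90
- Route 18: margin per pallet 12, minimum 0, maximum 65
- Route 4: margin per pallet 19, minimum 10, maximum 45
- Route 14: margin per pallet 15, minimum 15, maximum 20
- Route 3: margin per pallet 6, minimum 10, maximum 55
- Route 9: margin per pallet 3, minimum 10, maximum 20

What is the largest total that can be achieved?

Meeting every minimum uses 15+0+10+15+10+10 = 60 pallets, leaving 185.
Order the routes by margin per pallet: Route 26 20 > Route 4 19 > Route 14 15 > Route 18 12 > Route 3 6 > Route 9 3.
Route 26 takes 75 more to reach its cap of 90 ; 110 left.
Route 4 takes 35 more to reach its cap of 45 ; 75 left.
Give Route 14 5 more to hit its cap of 20 ; 70 left.
Route 18 takes 65 more to reach its cap of 65 ; 5 left.
Route 3: +5 (room for 45) → 15. Pool exhausted.
Total = 20×90 + 12×65 + 19×45 + 15×20 + 6×15 + 3×10 = 3855.

3855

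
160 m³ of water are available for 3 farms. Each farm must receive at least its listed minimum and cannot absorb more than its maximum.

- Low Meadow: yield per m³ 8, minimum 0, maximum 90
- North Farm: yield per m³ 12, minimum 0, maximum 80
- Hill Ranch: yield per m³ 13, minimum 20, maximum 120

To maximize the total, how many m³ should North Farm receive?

Meeting every minimum uses 0+0+20 = 20 m³, leaving 140.
Highest yield per m³ first: Hill Ranch 13 > North Farm 12 > Low Meadow 8.
Give Hill Ranch 100 more to hit its cap of 120 ; 40 left.
Only 40 left; North Farm takes them to reach 40.

40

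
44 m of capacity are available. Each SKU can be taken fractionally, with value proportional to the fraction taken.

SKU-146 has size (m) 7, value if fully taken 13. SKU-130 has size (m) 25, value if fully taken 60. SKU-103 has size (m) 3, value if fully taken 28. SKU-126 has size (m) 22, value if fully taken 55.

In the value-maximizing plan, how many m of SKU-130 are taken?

Sort by value density: SKU-103 28/3≈9.33, SKU-126 55/22≈2.5, SKU-130 60/25≈2.4, SKU-146 13/7≈1.86.
SKU-103: take in full, 3 m for value 28 → 41 left.
All 22 m of SKU-126 fit (value 55) → 19 remain.
Only 19 m remain; take 19/25 of SKU-130 for value 60×19/25 = 45.6.

19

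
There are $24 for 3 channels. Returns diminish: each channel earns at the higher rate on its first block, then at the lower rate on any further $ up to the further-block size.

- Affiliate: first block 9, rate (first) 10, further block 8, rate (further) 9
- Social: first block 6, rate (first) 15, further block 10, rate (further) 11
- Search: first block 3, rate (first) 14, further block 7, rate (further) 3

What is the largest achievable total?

292

Rank every tier by rate: Social/first 15 > Search/first 14 > Social/second 11 > Affiliate/first 10 > Affiliate/second 9 > Search/second 3.
Fill Social first block (6 at 15) ; 18 left.
Fill Search first block (3 at 14) ; 15 left.
Social/second (11): +10 ; 5 left.
Affiliate first at 10: only 5 left, fill 5.
Total = 15×6 + 14×3 + 11×10 + 10×5 = 292.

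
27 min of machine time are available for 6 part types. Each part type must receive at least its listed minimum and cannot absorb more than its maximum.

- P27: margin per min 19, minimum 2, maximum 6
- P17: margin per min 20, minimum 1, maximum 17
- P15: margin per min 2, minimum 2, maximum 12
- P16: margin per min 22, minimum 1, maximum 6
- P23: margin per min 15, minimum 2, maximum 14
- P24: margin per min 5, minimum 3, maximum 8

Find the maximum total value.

Meeting every minimum uses 2+1+2+1+2+3 = 11 min, leaving 16.
Highest margin per min first: P16 22 > P17 20 > P27 19 > P23 15 > P24 5 > P15 2.
P16: +5 to 6 (cap) → 11 left.
P17: +11 (room for 16) → 12. Pool exhausted.
Total = 19×2 + 20×12 + 2×2 + 22×6 + 15×2 + 5×3 = 459.

459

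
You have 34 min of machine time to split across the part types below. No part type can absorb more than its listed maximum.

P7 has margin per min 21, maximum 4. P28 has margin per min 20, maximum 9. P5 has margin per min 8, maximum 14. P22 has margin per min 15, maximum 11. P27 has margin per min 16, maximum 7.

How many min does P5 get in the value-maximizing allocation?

3

Rank by margin per min: P7 21 > P28 20 > P27 16 > P22 15 > P5 8.
Give P7 4 to hit its cap of 4 → 30 left.
P28: +9 to 9 (cap) → 21 left.
Give P27 7 to hit its cap of 7 → 14 left.
P22 takes 11 to reach its cap of 11 → 3 left.
P5: +3 (room for 14) → 3. Pool exhausted.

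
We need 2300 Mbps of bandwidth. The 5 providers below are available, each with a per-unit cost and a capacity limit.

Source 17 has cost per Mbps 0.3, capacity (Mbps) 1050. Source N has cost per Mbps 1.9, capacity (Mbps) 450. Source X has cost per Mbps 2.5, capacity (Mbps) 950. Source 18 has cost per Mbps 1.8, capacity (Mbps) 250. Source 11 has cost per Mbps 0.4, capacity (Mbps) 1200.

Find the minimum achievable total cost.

885

Cheapest first:
Source 17 (0.3): use full 1050 — 1250 Mbps to go.
Take 1200 from Source 11 at 0.4 — need 50 more.
Source 18 (1.8): take the remaining 50 — done.
Source N, Source X: unused.
Cost = 1050×0.3 + 1200×0.4 + 50×1.8 = 885.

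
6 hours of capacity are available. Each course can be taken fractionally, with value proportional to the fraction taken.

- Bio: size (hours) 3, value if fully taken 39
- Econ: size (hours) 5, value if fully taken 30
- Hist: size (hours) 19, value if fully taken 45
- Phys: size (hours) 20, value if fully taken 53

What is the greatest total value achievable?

Rank by value-to-size ratio: Bio 39/3≈13, Econ 30/5≈6, Phys 53/20≈2.65, Hist 45/19≈2.37.
All 3 hours of Bio fit (value 39) → 3 remain.
Only 3 hours remain; take 3/5 of Econ for value 30×3/5 = 18.
Total value = 57.

57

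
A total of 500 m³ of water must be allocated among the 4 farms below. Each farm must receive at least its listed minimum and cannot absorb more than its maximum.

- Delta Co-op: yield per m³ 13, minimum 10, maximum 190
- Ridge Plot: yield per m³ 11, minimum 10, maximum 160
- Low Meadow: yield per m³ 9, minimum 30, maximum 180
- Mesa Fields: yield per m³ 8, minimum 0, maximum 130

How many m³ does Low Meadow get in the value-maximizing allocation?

Meeting every minimum uses 10+10+30+0 = 50 m³, leaving 450.
Order the farms by yield per m³: Delta Co-op 13 > Ridge Plot 11 > Low Meadow 9 > Mesa Fields 8.
Delta Co-op takes 180 more to reach its cap of 190 ; 270 left.
Give Ridge Plot 150 more to hit its cap of 160 ; 120 left.
Only 120 left; Low Meadow takes them to reach 150.

150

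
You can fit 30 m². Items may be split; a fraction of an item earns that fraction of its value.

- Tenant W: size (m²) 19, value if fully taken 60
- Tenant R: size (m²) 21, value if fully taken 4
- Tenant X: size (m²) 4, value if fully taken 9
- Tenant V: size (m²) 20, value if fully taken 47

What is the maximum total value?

Sort by value density: Tenant W 60/19≈3.16, Tenant V 47/20≈2.35, Tenant X 9/4≈2.25, Tenant R 4/21≈0.19.
All 19 m² of Tenant W fit (value 60) → 11 remain.
Fill the last 11 m² with part of Tenant V: 11/20 of it earns 25.85.
Total value = 85.85.

85.85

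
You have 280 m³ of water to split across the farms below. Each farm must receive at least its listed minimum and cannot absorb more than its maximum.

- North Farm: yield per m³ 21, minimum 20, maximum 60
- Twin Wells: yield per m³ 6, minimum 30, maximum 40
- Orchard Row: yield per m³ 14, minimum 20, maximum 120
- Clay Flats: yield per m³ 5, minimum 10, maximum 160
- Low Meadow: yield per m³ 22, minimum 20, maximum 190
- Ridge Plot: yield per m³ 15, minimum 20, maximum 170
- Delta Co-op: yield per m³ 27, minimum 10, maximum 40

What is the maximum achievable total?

Meeting every minimum uses 20+30+20+10+20+20+10 = 130 m³, leaving 150.
Rank by yield per m³: Delta Co-op 27 > Low Meadow 22 > North Farm 21 > Ridge Plot 15 > Orchard Row 14 > Twin Wells 6 > Clay Flats 5.
Delta Co-op takes 30 more to reach its cap of 40 — 120 left.
Only 120 left; Low Meadow takes them to reach 140.
Total = 21×20 + 6×30 + 14×20 + 5×10 + 22×140 + 15×20 + 27×40 = 5390.

5390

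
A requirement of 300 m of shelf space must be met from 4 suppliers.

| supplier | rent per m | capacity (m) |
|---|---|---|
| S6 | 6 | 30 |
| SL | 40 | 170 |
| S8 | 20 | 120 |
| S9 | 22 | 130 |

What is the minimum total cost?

6240

Cheapest first:
S6 at 6: take all 30 m — 270 still needed.
Take 120 from S8 at 20 — need 150 more.
S9 at 22: take all 130 m — 20 still needed.
SL at 40: take 20 of its 170 — requirement met.
Cost = 30×6 + 120×20 + 130×22 + 20×40 = 6240.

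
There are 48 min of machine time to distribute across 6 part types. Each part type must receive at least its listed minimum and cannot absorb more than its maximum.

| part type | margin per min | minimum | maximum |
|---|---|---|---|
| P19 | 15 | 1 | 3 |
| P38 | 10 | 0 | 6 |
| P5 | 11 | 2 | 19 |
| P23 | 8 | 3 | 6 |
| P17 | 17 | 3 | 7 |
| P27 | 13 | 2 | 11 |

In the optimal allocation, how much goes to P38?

Meeting every minimum uses 1+0+2+3+3+2 = 11 min, leaving 37.
Highest margin per min first: P17 17 > P19 15 > P27 13 > P5 11 > P38 10 > P23 8.
P17 takes 4 more to reach its cap of 7 → 33 left.
P19: +2 to 3 (cap) → 31 left.
P27 takes 9 more to reach its cap of 11 → 22 left.
P5 takes 17 more to reach its cap of 19 → 5 left.
Only 5 left; P38 takes them to reach 5.

5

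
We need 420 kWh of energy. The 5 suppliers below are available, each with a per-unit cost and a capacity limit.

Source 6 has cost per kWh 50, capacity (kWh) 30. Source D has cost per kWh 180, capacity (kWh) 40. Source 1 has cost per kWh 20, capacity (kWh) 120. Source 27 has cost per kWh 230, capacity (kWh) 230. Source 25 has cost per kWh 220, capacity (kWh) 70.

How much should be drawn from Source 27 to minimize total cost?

160

Fill from the cheapest supplier first.
Source 1 (20): use full 120 — 300 kWh to go.
Source 6 at 50: take all 30 kWh — 270 still needed.
Take 40 from Source D at 180 — need 230 more.
Source 25 (220): use full 70 — 160 kWh to go.
Source 27 (230): take the remaining 160 — done.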